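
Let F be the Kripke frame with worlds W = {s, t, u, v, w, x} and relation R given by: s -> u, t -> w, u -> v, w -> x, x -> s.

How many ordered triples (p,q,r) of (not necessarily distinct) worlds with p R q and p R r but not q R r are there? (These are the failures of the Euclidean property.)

5

Enumerating: (s,u,u), (t,w,w), (u,v,v), (w,x,x), (x,s,s).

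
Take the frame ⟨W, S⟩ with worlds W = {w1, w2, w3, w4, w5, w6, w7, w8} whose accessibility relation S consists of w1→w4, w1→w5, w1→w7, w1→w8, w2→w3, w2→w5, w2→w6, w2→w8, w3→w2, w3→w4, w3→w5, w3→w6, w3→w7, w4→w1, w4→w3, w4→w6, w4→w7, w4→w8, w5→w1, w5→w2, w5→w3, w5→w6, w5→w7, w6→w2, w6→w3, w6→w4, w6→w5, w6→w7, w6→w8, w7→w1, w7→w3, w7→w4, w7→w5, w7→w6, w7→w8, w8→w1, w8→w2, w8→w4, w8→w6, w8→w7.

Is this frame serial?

Yes

Serial: yes — every world has a successor (e.g. w1 S w4).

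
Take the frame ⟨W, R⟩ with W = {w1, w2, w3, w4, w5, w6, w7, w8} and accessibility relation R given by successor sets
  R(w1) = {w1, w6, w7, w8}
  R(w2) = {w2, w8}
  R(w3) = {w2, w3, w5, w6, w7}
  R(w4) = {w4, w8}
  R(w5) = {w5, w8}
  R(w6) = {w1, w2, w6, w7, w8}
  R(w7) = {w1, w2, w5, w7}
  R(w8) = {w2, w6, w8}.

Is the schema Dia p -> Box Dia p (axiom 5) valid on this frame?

No

Axiom 5 corresponds to the accessibility relation being Euclidean.
Euclidean: no — w1 R w7 and w1 R w6, but not w7 R w6.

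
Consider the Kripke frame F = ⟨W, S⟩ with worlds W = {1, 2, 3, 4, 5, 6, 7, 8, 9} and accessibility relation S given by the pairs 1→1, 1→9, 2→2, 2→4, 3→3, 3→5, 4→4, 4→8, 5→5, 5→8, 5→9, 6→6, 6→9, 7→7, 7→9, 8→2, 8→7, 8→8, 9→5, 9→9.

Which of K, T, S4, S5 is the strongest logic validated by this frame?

T

Reflexive (axiom T): yes — every world is S-related to itself.
Transitive (axiom 4): no — 1 S 9 and 9 S 5, but not 1 S 5.
Euclidean (axiom 5): no — 5 S 8 and 5 S 9, but not 8 S 9.
So F validates K, T; S4 would additionally require S to be transitive. The strongest is T.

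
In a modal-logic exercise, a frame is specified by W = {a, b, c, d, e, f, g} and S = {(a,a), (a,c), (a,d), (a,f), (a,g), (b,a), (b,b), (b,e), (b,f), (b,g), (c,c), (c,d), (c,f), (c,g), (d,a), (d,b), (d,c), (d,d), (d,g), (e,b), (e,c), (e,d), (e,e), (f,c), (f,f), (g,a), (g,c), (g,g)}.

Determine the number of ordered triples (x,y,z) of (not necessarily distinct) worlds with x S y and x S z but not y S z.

37

Enumerating: (a,c,a), (a,d,f), (a,f,a), (a,f,d), (a,f,g), (a,g,d), (a,g,f), (b,a,b), (b,a,e), (b,e,a), (b,e,f), (b,e,g), … and 25 more.
Total: 37.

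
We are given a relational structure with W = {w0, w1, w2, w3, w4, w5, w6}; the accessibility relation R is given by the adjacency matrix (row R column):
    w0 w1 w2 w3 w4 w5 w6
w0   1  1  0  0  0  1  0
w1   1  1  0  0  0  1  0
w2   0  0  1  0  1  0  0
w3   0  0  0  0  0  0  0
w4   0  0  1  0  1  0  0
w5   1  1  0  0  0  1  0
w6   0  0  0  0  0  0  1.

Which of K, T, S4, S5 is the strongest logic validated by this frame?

Reflexive (axiom T): no — w3 is not related to itself.
Transitive (axiom 4): yes — every two-step R-path is closed by a direct edge.
Euclidean (axiom 5): yes — any two successors of a common world are R-related.
So F validates K; T would additionally require R to be reflexive. The strongest is K.

K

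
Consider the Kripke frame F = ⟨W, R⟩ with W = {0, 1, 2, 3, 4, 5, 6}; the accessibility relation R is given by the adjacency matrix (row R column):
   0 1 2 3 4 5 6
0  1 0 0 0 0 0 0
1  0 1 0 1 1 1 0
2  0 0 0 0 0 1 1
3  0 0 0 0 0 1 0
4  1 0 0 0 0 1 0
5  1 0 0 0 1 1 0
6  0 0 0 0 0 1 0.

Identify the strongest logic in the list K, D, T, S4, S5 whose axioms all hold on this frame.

D

Serial (axiom D): yes — every world has a successor (e.g. 0 R 0).
Reflexive (axiom T): no — 2 is not related to itself.
Transitive (axiom 4): no — 1 R 4 and 4 R 0, but not 1 R 0.
Euclidean (axiom 5): no — 1 R 3 and 1 R 4, but not 3 R 4.
So F validates K, D; T would additionally require R to be reflexive. The strongest is D.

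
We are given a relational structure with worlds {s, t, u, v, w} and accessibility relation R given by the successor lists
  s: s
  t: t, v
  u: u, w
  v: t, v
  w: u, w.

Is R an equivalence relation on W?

Yes

Reflexive: yes — every world is R-related to itself.
Symmetric: yes — every pair in R has its reverse in R.
Transitive: yes — every two-step R-path is closed by a direct edge.
So R is an equivalence relation.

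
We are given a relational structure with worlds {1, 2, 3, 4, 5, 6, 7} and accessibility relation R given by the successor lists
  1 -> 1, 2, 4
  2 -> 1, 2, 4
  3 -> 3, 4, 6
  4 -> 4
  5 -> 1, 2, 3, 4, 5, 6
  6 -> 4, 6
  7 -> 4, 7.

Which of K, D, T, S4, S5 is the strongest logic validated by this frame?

S4

Serial (axiom D): yes — every world has a successor (e.g. 1 R 1).
Reflexive (axiom T): yes — every world is R-related to itself.
Transitive (axiom 4): yes — every two-step R-path is closed by a direct edge.
Euclidean (axiom 5): no — 1 R 4 and 1 R 2, but not 4 R 2.
So F validates K, D, T, S4; S5 would additionally require R to be Euclidean. The strongest is S4.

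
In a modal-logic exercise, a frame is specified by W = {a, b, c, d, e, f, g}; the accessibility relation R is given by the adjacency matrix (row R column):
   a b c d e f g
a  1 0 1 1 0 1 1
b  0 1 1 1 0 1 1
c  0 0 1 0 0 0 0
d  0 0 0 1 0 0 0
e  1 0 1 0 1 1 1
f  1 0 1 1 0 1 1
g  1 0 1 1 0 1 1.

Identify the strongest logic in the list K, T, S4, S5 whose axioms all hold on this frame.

T

Reflexive (axiom T): yes — every world is R-related to itself.
Transitive (axiom 4): no — b R f and f R a, but not b R a.
Euclidean (axiom 5): no — a R c and a R d, but not c R d.
So F validates K, T; S4 would additionally require R to be transitive. The strongest is T.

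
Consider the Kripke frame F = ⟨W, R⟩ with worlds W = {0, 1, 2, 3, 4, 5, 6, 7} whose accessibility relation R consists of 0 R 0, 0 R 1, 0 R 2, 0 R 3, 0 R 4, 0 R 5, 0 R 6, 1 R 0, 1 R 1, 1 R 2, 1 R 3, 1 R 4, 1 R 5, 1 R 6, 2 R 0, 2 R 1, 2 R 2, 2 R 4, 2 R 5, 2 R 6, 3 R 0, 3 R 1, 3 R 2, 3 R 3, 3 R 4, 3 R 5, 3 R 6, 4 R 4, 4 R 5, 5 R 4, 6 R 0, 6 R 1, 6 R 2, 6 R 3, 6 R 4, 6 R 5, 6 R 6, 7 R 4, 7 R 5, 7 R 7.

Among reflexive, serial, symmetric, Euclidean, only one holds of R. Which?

serial

Reflexive: no — 5 is not related to itself.
Serial: yes — every world has a successor (e.g. 0 R 0).
Symmetric: no — 0 R 4 but not 4 R 0.
Euclidean: no — 0 R 2 and 0 R 3, but not 2 R 3.
Only serial holds.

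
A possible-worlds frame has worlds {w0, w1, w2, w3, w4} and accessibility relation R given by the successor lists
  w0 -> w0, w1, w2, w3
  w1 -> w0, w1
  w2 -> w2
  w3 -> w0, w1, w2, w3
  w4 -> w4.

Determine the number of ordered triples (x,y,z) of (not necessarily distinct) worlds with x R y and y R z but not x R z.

2

Enumerating: (w1,w0,w2), (w1,w0,w3).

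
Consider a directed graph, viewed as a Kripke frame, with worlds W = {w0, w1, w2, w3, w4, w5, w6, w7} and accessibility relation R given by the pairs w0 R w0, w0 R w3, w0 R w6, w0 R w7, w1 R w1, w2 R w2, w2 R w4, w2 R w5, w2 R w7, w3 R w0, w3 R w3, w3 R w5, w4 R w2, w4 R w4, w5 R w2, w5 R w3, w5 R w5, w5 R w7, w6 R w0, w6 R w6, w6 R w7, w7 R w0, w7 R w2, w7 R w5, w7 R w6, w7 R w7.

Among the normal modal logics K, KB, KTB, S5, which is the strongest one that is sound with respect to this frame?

KTB

Symmetric (axiom B): yes — every pair in R has its reverse in R.
Reflexive (axiom T): yes — every world is R-related to itself.
Euclidean (axiom 5): no — w0 R w3 and w0 R w6, but not w3 R w6.
So F validates K, KB, KTB; S5 would additionally require R to be Euclidean. The strongest is KTB.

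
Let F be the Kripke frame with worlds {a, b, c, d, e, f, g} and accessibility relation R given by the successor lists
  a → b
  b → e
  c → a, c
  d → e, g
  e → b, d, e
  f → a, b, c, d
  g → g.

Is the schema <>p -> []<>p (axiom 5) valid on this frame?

No

By correspondence theory, 5 is valid on a frame iff R is Euclidean.
Euclidean: no — d R e and d R g, but not e R g.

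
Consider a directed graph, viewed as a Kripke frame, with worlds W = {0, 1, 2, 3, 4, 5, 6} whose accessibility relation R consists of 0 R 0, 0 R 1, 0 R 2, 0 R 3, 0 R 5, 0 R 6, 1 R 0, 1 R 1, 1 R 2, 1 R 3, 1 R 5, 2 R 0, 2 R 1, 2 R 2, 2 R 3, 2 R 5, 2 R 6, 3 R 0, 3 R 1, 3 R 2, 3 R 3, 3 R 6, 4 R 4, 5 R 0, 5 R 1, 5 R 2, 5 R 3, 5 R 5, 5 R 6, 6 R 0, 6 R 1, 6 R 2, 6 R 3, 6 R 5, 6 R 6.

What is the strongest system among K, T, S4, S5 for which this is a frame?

T

Reflexive (axiom T): yes — every world is R-related to itself.
Transitive (axiom 4): no — 1 R 0 and 0 R 6, but not 1 R 6.
Euclidean (axiom 5): no — 0 R 1 and 0 R 6, but not 1 R 6.
So F validates K, T; S4 would additionally require R to be transitive. The strongest is T.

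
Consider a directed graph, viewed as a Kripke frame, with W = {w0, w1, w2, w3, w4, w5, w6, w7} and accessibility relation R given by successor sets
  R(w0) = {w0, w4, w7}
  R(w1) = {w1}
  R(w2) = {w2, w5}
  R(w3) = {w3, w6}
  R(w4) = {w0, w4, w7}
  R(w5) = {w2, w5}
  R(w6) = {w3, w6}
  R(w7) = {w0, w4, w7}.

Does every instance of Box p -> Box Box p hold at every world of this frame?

The schema 4 characterises exactly the transitive frames.
Transitive: yes — every two-step R-path is closed by a direct edge.

Yes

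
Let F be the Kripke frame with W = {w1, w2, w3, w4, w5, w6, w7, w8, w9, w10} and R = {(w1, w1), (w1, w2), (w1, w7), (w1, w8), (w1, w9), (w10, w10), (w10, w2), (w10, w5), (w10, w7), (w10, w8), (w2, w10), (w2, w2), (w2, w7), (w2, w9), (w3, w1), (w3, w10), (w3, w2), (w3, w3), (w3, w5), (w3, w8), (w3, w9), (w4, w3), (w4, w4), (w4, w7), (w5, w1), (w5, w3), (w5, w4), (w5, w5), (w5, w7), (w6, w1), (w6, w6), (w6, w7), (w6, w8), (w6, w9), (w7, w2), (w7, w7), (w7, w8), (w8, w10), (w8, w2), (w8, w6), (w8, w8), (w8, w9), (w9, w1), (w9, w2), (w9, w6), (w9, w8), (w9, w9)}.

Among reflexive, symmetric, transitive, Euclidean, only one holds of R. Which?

reflexive

Reflexive: yes — every world is R-related to itself.
Symmetric: no — w1 R w2 but not w2 R w1.
Transitive: no — w1 R w2 and w2 R w10, but not w1 R w10.
Euclidean: no — w1 R w2 and w1 R w8, but not w2 R w8.
Only reflexive holds.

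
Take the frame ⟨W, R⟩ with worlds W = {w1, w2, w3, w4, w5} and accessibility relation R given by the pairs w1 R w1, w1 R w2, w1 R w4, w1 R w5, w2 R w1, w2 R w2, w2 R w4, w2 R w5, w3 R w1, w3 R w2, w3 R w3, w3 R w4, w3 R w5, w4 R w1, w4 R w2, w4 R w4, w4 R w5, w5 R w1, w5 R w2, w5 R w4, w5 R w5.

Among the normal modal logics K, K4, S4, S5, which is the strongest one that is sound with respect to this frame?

S4

Transitive (axiom 4): yes — every two-step R-path is closed by a direct edge.
Reflexive (axiom T): yes — every world is R-related to itself.
Euclidean (axiom 5): no — w3 R w1 and w3 R w3, but not w1 R w3.
So F validates K, K4, S4; S5 would additionally require R to be Euclidean. The strongest is S4.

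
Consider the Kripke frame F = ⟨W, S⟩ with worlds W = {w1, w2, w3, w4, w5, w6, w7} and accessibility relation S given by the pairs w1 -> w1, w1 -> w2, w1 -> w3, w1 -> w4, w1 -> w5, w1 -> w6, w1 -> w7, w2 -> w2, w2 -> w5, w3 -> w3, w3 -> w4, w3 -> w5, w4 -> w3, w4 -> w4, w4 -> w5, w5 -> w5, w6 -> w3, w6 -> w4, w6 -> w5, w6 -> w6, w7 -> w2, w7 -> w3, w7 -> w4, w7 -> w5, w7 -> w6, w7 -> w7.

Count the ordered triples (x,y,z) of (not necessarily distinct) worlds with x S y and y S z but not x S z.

0

S is transitive; there are no such tuples.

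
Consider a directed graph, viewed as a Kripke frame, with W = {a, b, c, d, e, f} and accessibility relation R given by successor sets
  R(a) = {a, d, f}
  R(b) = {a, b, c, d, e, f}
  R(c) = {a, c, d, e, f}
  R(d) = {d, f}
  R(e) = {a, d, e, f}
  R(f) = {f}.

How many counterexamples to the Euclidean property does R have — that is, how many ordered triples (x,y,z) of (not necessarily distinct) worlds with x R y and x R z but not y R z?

35

Enumerating: (a,d,a), (a,f,a), (a,f,d), (b,a,b), (b,a,c), (b,a,e), (b,c,b), (b,d,a), (b,d,b), (b,d,c), (b,d,e), (b,e,b), … and 23 more.
Total: 35.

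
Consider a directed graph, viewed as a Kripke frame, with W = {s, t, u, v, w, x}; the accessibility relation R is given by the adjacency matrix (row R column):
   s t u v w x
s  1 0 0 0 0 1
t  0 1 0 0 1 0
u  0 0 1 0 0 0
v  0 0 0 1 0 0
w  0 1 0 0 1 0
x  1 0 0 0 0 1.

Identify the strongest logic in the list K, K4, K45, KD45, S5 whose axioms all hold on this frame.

Transitive (axiom 4): yes — every two-step R-path is closed by a direct edge.
Euclidean (axiom 5): yes — any two successors of a common world are R-related.
Serial (axiom D): yes — every world has a successor (e.g. s R s).
Reflexive (axiom T): yes — every world is R-related to itself.
So F validates K, K4, K45, KD45, S5. The strongest is S5.

S5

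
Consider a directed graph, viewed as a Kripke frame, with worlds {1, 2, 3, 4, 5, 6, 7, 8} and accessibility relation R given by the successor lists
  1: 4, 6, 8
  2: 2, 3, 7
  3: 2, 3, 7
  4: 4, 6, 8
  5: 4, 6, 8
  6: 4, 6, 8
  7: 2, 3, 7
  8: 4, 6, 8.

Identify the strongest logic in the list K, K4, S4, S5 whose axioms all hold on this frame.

Transitive (axiom 4): yes — every two-step R-path is closed by a direct edge.
Reflexive (axiom T): no — 1 is not related to itself.
Euclidean (axiom 5): yes — any two successors of a common world are R-related.
So F validates K, K4; S4 would additionally require R to be reflexive. The strongest is K4.

K4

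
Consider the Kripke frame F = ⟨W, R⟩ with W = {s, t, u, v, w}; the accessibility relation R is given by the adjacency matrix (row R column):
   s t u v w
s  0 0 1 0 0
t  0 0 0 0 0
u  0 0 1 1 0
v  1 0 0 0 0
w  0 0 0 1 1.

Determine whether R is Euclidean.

Euclidean: no — u R v and u R u, but not v R u.

No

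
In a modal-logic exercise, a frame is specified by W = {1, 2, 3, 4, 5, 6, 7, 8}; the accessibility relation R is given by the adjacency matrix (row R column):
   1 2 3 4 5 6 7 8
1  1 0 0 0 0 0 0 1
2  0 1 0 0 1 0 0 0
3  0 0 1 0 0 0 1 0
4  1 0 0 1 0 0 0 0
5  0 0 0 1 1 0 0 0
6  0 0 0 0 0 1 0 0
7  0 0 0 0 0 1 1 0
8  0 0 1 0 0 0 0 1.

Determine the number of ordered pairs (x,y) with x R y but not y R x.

Enumerating: (1,8), (2,5), (3,7), (4,1), (5,4), (7,6), (8,3).

7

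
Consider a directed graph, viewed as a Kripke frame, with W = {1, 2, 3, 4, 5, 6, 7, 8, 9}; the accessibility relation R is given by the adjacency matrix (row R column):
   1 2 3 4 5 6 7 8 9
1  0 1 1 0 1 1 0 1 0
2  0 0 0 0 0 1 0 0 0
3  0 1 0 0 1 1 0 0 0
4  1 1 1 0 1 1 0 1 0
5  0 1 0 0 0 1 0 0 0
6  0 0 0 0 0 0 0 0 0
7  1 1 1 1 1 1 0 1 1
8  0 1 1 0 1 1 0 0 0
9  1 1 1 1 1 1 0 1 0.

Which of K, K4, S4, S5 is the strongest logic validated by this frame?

Transitive (axiom 4): yes — every two-step R-path is closed by a direct edge.
Reflexive (axiom T): no — 1 is not related to itself.
Euclidean (axiom 5): no — 1 R 2 and 1 R 3, but not 2 R 3.
So F validates K, K4; S4 would additionally require R to be reflexive. The strongest is K4.

K4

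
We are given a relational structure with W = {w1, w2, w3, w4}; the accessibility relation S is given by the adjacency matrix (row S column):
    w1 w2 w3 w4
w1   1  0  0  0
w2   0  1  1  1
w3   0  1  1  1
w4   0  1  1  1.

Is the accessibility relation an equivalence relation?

Yes

Reflexive: yes — every world is S-related to itself.
Symmetric: yes — every pair in S has its reverse in S.
Transitive: yes — every two-step S-path is closed by a direct edge.
So S is an equivalence relation.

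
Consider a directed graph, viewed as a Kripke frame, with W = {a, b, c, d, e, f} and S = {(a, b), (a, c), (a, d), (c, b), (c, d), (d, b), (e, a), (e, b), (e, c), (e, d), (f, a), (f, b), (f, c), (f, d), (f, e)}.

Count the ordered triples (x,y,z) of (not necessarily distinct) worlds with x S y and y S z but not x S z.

S is transitive; there are no such tuples.

0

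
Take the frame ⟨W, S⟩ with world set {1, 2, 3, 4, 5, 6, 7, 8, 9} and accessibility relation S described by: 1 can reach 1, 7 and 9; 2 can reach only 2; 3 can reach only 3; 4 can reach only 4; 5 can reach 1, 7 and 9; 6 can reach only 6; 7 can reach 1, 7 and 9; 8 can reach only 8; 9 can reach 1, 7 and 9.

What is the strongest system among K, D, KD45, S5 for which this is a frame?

KD45

Serial (axiom D): yes — every world has a successor (e.g. 1 S 1).
Euclidean (axiom 5): yes — any two successors of a common world are S-related.
Transitive (axiom 4): yes — every two-step S-path is closed by a direct edge.
Reflexive (axiom T): no — 5 is not related to itself.
So F validates K, D, KD45; S5 would additionally require S to be reflexive. The strongest is KD45.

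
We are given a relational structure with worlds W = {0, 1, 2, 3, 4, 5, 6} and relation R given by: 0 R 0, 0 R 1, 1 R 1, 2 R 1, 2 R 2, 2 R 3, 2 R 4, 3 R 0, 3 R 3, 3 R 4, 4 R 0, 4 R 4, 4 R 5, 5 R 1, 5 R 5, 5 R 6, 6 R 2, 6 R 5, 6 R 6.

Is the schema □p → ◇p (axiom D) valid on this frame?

The schema D characterises exactly the serial frames.
Serial: yes — every world has a successor (e.g. 0 R 0).

Yes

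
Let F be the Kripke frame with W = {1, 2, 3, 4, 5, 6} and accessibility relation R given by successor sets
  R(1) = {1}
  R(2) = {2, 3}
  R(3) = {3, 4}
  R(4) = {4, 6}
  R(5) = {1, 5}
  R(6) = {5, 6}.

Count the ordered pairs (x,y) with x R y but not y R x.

5

Enumerating: (2,3), (3,4), (4,6), (5,1), (6,5).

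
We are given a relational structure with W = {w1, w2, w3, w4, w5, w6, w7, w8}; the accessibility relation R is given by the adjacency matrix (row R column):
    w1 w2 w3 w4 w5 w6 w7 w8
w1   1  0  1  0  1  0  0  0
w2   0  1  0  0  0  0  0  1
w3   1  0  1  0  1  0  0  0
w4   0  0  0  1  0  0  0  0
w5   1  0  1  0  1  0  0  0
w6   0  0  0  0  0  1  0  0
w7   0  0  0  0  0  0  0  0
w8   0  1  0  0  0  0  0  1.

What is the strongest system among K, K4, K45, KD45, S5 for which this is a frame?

K45

Transitive (axiom 4): yes — every two-step R-path is closed by a direct edge.
Euclidean (axiom 5): yes — any two successors of a common world are R-related.
Serial (axiom D): no — w7 has no R-successor.
Reflexive (axiom T): no — w7 is not related to itself.
So F validates K, K4, K45; KD45 would additionally require R to be serial. The strongest is K45.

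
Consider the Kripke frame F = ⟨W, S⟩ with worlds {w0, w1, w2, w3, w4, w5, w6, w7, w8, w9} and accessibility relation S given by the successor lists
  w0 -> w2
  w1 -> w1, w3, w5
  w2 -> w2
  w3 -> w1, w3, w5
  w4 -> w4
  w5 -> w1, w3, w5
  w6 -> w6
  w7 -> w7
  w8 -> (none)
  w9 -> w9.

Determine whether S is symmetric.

No

Symmetric: no — w0 S w2 but not w2 S w0.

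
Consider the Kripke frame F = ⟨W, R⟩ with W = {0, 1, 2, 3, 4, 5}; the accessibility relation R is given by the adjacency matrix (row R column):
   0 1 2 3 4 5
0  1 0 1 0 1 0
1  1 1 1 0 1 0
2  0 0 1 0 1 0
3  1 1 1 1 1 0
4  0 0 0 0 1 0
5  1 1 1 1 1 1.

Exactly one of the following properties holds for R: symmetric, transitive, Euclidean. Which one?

transitive

Symmetric: no — 0 R 2 but not 2 R 0.
Transitive: yes — every two-step R-path is closed by a direct edge.
Euclidean: no — 0 R 4 and 0 R 2, but not 4 R 2.
Only transitive holds.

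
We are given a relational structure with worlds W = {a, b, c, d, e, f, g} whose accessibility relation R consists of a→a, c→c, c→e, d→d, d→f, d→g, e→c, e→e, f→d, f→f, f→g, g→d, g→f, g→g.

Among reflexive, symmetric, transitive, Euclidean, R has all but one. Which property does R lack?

reflexive

Reflexive: no — b is not related to itself.
Symmetric: yes — every pair in R has its reverse in R.
Transitive: yes — every two-step R-path is closed by a direct edge.
Euclidean: yes — any two successors of a common world are R-related.
Only reflexive fails.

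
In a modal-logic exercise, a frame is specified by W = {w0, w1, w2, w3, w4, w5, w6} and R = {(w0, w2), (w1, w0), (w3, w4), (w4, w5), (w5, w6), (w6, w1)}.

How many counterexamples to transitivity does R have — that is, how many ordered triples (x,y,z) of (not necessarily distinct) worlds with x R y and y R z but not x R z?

Enumerating: (w1,w0,w2), (w3,w4,w5), (w4,w5,w6), (w5,w6,w1), (w6,w1,w0).

5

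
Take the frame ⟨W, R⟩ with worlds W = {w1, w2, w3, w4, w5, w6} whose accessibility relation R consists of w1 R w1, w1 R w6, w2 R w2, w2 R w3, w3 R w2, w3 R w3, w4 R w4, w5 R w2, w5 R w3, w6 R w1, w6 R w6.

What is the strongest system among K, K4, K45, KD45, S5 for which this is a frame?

KD45

Transitive (axiom 4): yes — every two-step R-path is closed by a direct edge.
Euclidean (axiom 5): yes — any two successors of a common world are R-related.
Serial (axiom D): yes — every world has a successor (e.g. w1 R w1).
Reflexive (axiom T): no — w5 is not related to itself.
So F validates K, K4, K45, KD45; S5 would additionally require R to be reflexive. The strongest is KD45.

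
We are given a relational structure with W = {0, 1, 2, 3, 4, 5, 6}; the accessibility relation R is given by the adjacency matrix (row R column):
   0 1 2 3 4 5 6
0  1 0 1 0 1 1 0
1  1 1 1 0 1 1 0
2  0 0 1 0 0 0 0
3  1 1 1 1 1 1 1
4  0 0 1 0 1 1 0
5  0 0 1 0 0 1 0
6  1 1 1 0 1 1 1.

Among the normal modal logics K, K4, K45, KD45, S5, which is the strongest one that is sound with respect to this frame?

K4

Transitive (axiom 4): yes — every two-step R-path is closed by a direct edge.
Euclidean (axiom 5): no — 0 R 2 and 0 R 4, but not 2 R 4.
Serial (axiom D): yes — every world has a successor (e.g. 0 R 0).
Reflexive (axiom T): yes — every world is R-related to itself.
So F validates K, K4; K45 would additionally require R to be Euclidean. The strongest is K4.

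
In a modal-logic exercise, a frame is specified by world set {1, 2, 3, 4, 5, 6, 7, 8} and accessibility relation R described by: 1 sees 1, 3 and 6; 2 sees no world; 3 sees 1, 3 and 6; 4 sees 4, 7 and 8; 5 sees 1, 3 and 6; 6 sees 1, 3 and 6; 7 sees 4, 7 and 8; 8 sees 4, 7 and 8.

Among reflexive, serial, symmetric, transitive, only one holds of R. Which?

Reflexive: no — 2 is not related to itself.
Serial: no — 2 has no R-successor.
Symmetric: no — 5 R 1 but not 1 R 5.
Transitive: yes — every two-step R-path is closed by a direct edge.
Only transitive holds.

transitive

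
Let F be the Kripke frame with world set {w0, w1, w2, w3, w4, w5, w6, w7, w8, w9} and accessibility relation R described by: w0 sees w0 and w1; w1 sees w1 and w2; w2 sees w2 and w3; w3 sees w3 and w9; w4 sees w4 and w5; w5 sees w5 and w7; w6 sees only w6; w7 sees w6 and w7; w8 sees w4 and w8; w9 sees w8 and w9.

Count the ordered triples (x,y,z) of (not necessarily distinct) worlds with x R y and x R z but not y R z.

Enumerating: (w0,w1,w0), (w1,w2,w1), (w2,w3,w2), (w3,w9,w3), (w4,w5,w4), (w5,w7,w5), (w7,w6,w7), (w8,w4,w8), (w9,w8,w9).

9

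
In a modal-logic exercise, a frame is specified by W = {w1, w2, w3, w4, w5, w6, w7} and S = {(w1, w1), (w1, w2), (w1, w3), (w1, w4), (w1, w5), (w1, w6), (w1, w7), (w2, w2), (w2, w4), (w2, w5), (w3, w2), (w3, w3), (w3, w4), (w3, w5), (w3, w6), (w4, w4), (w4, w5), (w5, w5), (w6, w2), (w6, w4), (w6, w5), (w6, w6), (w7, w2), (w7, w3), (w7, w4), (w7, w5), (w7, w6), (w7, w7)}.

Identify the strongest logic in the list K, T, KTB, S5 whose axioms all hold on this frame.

T

Reflexive (axiom T): yes — every world is S-related to itself.
Symmetric (axiom B): no — w1 S w2 but not w2 S w1.
Euclidean (axiom 5): no — w1 S w2 and w1 S w3, but not w2 S w3.
So F validates K, T; KTB would additionally require S to be symmetric. The strongest is T.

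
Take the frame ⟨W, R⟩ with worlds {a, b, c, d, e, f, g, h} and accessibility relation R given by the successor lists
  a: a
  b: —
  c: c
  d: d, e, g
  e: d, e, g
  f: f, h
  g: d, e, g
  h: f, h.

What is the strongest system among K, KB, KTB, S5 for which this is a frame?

Symmetric (axiom B): yes — every pair in R has its reverse in R.
Reflexive (axiom T): no — b is not related to itself.
Euclidean (axiom 5): yes — any two successors of a common world are R-related.
So F validates K, KB; KTB would additionally require R to be reflexive. The strongest is KB.

KB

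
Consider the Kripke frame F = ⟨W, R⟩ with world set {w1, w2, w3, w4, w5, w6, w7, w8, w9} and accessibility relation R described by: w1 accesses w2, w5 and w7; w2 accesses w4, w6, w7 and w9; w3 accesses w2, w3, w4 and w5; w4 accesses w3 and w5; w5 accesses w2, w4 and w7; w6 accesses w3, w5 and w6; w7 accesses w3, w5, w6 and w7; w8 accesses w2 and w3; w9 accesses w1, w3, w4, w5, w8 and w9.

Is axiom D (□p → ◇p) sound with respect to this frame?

Axiom D corresponds to the accessibility relation being serial.
Serial: yes — every world has a successor (e.g. w1 R w2).

Yes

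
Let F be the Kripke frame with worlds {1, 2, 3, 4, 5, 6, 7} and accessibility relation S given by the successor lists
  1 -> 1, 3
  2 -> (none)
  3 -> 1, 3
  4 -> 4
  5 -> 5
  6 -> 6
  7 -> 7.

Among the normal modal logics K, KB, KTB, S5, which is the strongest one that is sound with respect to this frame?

KB

Symmetric (axiom B): yes — every pair in S has its reverse in S.
Reflexive (axiom T): no — 2 is not related to itself.
Euclidean (axiom 5): yes — any two successors of a common world are S-related.
So F validates K, KB; KTB would additionally require S to be reflexive. The strongest is KB.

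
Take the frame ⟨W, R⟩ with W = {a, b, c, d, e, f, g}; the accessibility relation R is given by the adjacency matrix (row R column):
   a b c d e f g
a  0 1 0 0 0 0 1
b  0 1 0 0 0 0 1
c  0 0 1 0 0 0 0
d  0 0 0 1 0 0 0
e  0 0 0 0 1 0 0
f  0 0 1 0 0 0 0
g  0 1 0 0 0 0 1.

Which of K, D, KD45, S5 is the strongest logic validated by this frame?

Serial (axiom D): yes — every world has a successor (e.g. a R b).
Euclidean (axiom 5): yes — any two successors of a common world are R-related.
Transitive (axiom 4): yes — every two-step R-path is closed by a direct edge.
Reflexive (axiom T): no — a is not related to itself.
So F validates K, D, KD45; S5 would additionally require R to be reflexive. The strongest is KD45.

KD45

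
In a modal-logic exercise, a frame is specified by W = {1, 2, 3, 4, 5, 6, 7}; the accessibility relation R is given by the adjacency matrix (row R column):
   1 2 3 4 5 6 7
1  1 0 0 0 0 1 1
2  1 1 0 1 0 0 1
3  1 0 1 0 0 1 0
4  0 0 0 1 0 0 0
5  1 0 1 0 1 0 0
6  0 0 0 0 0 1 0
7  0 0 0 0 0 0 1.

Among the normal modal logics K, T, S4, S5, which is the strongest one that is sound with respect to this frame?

T

Reflexive (axiom T): yes — every world is R-related to itself.
Transitive (axiom 4): no — 2 R 1 and 1 R 6, but not 2 R 6.
Euclidean (axiom 5): no — 1 R 6 and 1 R 7, but not 6 R 7.
So F validates K, T; S4 would additionally require R to be transitive. The strongest is T.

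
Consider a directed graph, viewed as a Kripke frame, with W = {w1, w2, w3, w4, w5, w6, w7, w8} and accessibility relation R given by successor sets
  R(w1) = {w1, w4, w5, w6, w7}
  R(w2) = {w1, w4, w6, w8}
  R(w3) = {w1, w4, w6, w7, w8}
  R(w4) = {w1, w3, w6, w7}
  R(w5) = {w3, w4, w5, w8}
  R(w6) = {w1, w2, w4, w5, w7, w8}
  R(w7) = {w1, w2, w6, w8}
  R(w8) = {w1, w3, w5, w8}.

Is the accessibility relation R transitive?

Transitive: no — w1 R w4 and w4 R w3, but not w1 R w3.

No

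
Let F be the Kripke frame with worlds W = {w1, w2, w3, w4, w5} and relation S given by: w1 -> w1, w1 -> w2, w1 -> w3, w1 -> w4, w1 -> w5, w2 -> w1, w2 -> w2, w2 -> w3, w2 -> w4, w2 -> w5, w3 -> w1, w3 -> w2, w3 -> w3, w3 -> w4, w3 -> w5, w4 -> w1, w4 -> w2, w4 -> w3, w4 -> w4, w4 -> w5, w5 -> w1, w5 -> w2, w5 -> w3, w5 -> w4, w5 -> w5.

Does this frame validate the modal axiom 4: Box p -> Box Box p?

Yes

Axiom 4 corresponds to the accessibility relation being transitive.
Transitive: yes — every two-step S-path is closed by a direct edge.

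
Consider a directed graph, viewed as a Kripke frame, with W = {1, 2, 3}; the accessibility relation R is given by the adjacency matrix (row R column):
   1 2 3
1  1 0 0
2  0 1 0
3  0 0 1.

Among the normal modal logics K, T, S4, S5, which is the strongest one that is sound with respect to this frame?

Reflexive (axiom T): yes — every world is R-related to itself.
Transitive (axiom 4): yes — every two-step R-path is closed by a direct edge.
Euclidean (axiom 5): yes — any two successors of a common world are R-related.
So F validates K, T, S4, S5. The strongest is S5.

S5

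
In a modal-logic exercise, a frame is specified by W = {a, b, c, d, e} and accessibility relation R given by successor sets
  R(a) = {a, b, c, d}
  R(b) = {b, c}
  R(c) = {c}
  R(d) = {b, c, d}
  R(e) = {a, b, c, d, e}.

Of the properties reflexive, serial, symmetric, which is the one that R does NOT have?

Reflexive: yes — every world is R-related to itself.
Serial: yes — every world has a successor (e.g. a R a).
Symmetric: no — a R b but not b R a.
Only symmetric fails.

symmetric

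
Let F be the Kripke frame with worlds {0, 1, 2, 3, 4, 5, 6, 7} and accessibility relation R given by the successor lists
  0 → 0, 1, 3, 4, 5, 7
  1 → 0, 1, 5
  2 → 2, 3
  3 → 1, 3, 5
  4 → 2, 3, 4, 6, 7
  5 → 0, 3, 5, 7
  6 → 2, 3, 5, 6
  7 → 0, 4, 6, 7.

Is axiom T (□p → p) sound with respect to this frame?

Yes

The schema T characterises exactly the reflexive frames.
Reflexive: yes — every world is R-related to itself.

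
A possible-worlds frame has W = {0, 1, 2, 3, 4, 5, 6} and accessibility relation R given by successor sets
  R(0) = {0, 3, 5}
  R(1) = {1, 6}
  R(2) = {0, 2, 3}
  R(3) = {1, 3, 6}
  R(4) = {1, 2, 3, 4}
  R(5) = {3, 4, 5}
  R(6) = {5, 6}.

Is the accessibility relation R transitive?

Transitive: no — 0 R 3 and 3 R 1, but not 0 R 1.

No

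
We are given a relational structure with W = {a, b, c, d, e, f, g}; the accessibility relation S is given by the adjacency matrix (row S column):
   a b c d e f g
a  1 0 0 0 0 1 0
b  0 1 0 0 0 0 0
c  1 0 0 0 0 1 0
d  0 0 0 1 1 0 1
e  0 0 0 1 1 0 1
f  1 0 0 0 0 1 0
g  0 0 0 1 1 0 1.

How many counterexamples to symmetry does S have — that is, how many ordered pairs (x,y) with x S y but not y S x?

2

Enumerating: (c,a), (c,f).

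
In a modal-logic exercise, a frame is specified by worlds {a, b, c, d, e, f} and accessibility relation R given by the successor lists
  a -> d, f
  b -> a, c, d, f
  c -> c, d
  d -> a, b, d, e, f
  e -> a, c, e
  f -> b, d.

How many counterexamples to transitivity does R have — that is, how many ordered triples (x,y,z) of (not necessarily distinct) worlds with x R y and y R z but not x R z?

22

Enumerating: (a,d,a), (a,d,b), (a,d,e), (a,f,b), (b,d,b), (b,d,e), (b,f,b), (c,d,a), (c,d,b), (c,d,e), (c,d,f), (d,b,c), … and 10 more.
Total: 22.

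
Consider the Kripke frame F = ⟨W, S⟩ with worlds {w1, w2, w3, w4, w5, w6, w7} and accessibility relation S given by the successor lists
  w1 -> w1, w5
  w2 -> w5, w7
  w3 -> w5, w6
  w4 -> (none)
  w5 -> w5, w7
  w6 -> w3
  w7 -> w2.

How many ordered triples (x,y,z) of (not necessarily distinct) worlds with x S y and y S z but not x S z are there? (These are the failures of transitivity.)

Enumerating: (w1,w5,w7), (w2,w7,w2), (w3,w5,w7), (w3,w6,w3), (w5,w7,w2), (w6,w3,w5), (w6,w3,w6), (w7,w2,w5), (w7,w2,w7).

9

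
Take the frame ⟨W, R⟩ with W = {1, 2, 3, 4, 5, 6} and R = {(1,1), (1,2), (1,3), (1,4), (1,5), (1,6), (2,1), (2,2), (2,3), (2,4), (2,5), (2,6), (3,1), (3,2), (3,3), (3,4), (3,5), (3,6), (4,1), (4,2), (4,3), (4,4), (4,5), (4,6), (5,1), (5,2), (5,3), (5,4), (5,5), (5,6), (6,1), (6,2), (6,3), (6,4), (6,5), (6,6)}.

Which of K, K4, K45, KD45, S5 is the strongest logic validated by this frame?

Transitive (axiom 4): yes — every two-step R-path is closed by a direct edge.
Euclidean (axiom 5): yes — any two successors of a common world are R-related.
Serial (axiom D): yes — every world has a successor (e.g. 1 R 1).
Reflexive (axiom T): yes — every world is R-related to itself.
So F validates K, K4, K45, KD45, S5. The strongest is S5.

S5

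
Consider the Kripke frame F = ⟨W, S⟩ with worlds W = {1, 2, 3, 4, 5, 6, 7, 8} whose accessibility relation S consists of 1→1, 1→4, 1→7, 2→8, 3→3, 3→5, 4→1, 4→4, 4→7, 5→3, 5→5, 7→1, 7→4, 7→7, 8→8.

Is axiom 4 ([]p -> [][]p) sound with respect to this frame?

The schema 4 characterises exactly the transitive frames.
Transitive: yes — every two-step S-path is closed by a direct edge.

Yes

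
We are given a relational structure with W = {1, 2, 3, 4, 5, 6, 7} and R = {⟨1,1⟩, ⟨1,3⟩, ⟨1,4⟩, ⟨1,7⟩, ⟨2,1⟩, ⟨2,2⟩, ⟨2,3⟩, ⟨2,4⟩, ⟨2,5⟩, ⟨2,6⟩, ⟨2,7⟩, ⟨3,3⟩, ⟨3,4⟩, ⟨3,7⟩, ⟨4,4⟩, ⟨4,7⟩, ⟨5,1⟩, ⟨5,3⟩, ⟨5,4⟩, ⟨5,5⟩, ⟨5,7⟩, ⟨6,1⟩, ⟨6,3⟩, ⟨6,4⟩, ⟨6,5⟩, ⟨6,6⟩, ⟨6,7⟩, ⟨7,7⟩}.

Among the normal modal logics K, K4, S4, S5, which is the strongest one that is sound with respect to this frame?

Transitive (axiom 4): yes — every two-step R-path is closed by a direct edge.
Reflexive (axiom T): yes — every world is R-related to itself.
Euclidean (axiom 5): no — 1 R 4 and 1 R 3, but not 4 R 3.
So F validates K, K4, S4; S5 would additionally require R to be Euclidean. The strongest is S4.

S4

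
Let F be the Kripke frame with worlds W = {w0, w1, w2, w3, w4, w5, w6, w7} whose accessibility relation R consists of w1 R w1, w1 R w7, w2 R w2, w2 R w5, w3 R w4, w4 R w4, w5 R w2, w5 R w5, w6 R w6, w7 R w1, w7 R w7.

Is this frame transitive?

Yes

Transitive: yes — every two-step R-path is closed by a direct edge.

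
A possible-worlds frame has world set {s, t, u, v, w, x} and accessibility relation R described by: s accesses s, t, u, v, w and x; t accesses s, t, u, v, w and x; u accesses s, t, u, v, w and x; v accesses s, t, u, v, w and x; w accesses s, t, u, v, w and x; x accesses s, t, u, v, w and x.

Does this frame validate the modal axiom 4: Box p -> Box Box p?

Yes

Axiom 4 corresponds to the accessibility relation being transitive.
Transitive: yes — every two-step R-path is closed by a direct edge.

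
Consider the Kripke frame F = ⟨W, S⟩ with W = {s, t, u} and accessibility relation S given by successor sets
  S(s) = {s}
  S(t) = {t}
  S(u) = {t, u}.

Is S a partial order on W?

Yes

Reflexive: yes — every world is S-related to itself.
Transitive: yes — every two-step S-path is closed by a direct edge.
Antisymmetric: yes — no distinct pair is related both ways.
So S is a partial order.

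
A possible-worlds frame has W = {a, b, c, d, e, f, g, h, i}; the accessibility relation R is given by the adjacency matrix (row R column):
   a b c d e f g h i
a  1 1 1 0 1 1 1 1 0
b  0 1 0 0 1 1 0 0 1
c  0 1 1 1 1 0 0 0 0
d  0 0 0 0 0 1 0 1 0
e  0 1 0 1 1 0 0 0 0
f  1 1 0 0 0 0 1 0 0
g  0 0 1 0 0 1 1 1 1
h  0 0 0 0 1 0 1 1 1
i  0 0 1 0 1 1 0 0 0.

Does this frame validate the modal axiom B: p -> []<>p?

The schema B characterises exactly the symmetric frames.
Symmetric: no — a R b but not b R a.

No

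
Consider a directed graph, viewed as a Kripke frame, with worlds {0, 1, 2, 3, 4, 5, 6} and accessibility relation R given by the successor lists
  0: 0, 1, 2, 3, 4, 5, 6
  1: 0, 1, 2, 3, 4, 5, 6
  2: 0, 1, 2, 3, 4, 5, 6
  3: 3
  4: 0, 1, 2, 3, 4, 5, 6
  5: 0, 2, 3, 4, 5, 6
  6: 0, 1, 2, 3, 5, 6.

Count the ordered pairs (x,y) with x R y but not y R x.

8

Enumerating: (0,3), (1,3), (1,5), (2,3), (4,3), (4,6), (5,3), (6,3).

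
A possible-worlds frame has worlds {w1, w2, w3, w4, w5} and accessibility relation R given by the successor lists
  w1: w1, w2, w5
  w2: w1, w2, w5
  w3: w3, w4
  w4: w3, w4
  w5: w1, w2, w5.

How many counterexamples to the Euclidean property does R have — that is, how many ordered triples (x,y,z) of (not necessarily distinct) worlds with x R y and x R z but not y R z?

0

R is Euclidean; there are no such tuples.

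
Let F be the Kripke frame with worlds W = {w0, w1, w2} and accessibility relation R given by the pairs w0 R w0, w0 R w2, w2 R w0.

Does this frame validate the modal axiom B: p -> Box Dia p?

By correspondence theory, B is valid on a frame iff R is symmetric.
Symmetric: yes — every pair in R has its reverse in R.

Yes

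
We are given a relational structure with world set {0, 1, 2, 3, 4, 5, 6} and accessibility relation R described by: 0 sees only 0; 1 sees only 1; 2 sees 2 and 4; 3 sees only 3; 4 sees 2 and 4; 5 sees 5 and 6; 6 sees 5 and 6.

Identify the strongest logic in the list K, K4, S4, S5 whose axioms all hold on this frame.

Transitive (axiom 4): yes — every two-step R-path is closed by a direct edge.
Reflexive (axiom T): yes — every world is R-related to itself.
Euclidean (axiom 5): yes — any two successors of a common world are R-related.
So F validates K, K4, S4, S5. The strongest is S5.

S5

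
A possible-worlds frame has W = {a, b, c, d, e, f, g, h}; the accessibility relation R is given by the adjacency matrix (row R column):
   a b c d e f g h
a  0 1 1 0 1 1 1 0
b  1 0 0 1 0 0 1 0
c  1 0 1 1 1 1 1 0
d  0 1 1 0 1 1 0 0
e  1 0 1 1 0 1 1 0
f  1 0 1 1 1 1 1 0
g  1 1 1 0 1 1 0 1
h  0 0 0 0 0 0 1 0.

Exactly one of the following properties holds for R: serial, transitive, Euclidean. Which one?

Serial: yes — every world has a successor (e.g. a R b).
Transitive: no — a R b and b R d, but not a R d.
Euclidean: no — a R b and a R c, but not b R c.
Only serial holds.

serial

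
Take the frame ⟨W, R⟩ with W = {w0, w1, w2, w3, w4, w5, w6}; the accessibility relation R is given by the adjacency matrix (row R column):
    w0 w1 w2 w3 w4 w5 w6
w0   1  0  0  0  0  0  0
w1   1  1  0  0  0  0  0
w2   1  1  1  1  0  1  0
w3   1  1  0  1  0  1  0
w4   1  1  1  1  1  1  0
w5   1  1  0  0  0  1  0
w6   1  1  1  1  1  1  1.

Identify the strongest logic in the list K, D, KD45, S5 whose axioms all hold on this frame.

D

Serial (axiom D): yes — every world has a successor (e.g. w0 R w0).
Euclidean (axiom 5): no — w2 R w0 and w2 R w1, but not w0 R w1.
Transitive (axiom 4): yes — every two-step R-path is closed by a direct edge.
Reflexive (axiom T): yes — every world is R-related to itself.
So F validates K, D; KD45 would additionally require R to be Euclidean. The strongest is D.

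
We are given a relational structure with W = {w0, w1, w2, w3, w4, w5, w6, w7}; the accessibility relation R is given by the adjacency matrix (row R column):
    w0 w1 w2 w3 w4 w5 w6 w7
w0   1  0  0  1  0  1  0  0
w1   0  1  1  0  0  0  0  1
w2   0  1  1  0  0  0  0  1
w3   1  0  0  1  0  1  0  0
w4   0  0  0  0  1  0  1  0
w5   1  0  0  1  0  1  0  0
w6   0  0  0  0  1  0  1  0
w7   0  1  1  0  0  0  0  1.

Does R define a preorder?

Reflexive: yes — every world is R-related to itself.
Transitive: yes — every two-step R-path is closed by a direct edge.
So R is a preorder.

Yes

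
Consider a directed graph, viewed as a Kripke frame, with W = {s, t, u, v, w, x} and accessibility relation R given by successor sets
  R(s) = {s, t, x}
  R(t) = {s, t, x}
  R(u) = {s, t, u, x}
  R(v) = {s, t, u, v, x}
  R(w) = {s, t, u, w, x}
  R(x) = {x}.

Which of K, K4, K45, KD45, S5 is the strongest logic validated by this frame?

K4

Transitive (axiom 4): yes — every two-step R-path is closed by a direct edge.
Euclidean (axiom 5): no — s R x and s R t, but not x R t.
Serial (axiom D): yes — every world has a successor (e.g. s R s).
Reflexive (axiom T): yes — every world is R-related to itself.
So F validates K, K4; K45 would additionally require R to be Euclidean. The strongest is K4.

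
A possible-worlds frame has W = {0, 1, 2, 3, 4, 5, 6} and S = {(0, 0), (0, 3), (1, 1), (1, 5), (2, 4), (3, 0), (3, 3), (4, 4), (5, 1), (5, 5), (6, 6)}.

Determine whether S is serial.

Serial: yes — every world has a successor (e.g. 0 S 0).

Yes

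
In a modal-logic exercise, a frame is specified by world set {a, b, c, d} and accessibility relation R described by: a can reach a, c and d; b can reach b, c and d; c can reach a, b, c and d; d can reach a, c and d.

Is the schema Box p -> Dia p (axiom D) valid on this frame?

Yes

Axiom D corresponds to the accessibility relation being serial.
Serial: yes — every world has a successor (e.g. a R a).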